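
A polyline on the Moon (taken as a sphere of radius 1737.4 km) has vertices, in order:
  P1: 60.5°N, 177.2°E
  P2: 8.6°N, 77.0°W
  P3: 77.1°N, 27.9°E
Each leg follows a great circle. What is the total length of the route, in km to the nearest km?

Leg P1→P2: central angle 1.5732 rad, distance 2733.3 km.
Leg P2→P3: central angle 1.4817 rad, distance 2574.3 km.
Total: 2733.3 + 2574.3 ≈ 5308 km.

5308 km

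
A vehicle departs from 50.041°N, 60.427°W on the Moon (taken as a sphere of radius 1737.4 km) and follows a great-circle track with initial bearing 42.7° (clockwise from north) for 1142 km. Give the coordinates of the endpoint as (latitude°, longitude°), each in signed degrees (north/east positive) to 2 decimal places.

Angular distance δ = d/R = 1142/1737.4 = 0.65730 rad; initial bearing θ = 0.7453 rad.
sin φ₂ = sin φ₁ cos δ + cos φ₁ sin δ cos θ = (0.7665)(0.7916) + (0.6422)(0.6110)(0.7349) = 0.8952, so φ₂ = 63.53°.
Δλ = atan2(sin θ sin δ cos φ₁, cos δ − sin φ₁ sin φ₂) = atan2(0.2661, 0.1055) = 68.377°.
λ₂ = -60.427° + 68.377° = 7.95°.

63.53°, 7.95°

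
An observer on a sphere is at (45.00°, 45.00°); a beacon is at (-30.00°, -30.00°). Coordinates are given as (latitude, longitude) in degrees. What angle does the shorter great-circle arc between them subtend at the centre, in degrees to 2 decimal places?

With latitudes φ₁ = 45.000°, φ₂ = -30.000° and longitude difference Δλ = -75.000°:
Haversine: a = sin²(Δφ/2) + cos φ₁ cos φ₂ sin²(Δλ/2) = 0.3706 + (0.7071)(0.8660)(0.3706) = 0.59753.
Central angle c = 2·arcsin(√a) = 1.76711 rad.
So the angular separation is 101.25°.

101.25°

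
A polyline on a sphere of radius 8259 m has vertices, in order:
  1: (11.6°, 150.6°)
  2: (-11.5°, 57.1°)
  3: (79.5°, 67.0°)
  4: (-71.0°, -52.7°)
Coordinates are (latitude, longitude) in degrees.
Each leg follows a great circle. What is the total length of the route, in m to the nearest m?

50505 m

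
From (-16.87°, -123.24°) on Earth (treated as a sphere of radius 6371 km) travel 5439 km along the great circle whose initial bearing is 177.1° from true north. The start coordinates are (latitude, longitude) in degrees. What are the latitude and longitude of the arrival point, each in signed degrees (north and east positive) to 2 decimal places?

-65.66°, -117.93°

Angular distance δ = d/R = 5439/6371 = 0.85371 rad; initial bearing θ = 3.0910 rad.
sin φ₂ = sin φ₁ cos δ + cos φ₁ sin δ cos θ = (-0.2902)(0.6572) + (0.9570)(0.7537)(-0.9987) = -0.9111, so φ₂ = -65.66°.
Δλ = atan2(sin θ sin δ cos φ₁, cos δ − sin φ₁ sin φ₂) = atan2(0.0365, 0.3928) = 5.308°.
λ₂ = -123.240° + 5.308° = -117.93°.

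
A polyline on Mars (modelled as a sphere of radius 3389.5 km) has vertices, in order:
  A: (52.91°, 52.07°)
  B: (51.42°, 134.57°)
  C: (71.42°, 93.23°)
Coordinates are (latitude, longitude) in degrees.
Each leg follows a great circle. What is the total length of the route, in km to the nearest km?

Leg A→B: central angle 0.8330 rad, distance 2823.4 km.
Leg B→C: central angle 0.4731 rad, distance 1603.4 km.
Total: 2823.4 + 1603.4 ≈ 4427 km.

4427 km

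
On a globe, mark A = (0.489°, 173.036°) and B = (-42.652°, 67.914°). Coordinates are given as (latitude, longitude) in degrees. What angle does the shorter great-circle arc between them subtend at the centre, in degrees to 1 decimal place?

Let φ₁ = 0.0085 rad, φ₂ = -0.7444 rad, and Δλ = -1.8347 rad.
cos c = sin φ₁ sin φ₂ + cos φ₁ cos φ₂ cos Δλ = (0.0085)(-0.6775) + (1.0000)(0.7355)(-0.2609) = -0.19764,
so c = arccos(-0.19764) = 1.76975 rad.
So the angular separation is 101.4°.

101.4°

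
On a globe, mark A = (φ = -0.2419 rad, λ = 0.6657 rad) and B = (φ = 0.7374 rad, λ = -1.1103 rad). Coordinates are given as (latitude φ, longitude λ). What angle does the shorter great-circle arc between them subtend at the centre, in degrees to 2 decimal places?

107.91°

In radians: φ₁ = -0.2419, φ₂ = 0.7374, Δλ = -101.757° = -1.7760 rad.
Haversine: a = sin²(Δφ/2) + cos φ₁ cos φ₂ sin²(Δλ/2) = 0.2212 + (0.9709)(0.7402)(0.6019) = 0.65375.
Central angle c = 2·arcsin(√a) = 1.88337 rad.
So the angular separation is 107.91°.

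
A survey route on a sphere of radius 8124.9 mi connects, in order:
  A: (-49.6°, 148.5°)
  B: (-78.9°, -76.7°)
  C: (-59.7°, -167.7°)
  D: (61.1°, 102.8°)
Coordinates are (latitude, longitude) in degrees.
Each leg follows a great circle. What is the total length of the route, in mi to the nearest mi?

Leg A→B: central angle 0.8508 rad, distance 6912.8 mi.
Leg B→C: central angle 0.5632 rad, distance 4576.0 mi.
Leg C→D: central angle 2.4245 rad, distance 19699.1 mi.
Total: 6912.8 + 4576.0 + 19699.1 ≈ 31188 mi.

31188 mi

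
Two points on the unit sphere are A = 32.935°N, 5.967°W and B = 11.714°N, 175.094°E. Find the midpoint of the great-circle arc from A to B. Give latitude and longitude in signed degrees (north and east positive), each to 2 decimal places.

Central angle δ = 2.3621 rad. Interpolating on the sphere with fraction f = 0.5:
P = [sin((1−f)δ)·A + sin(fδ)·B] / sin δ = 1.3160·A + 1.3160·B in Cartesian coordinates,
giving P = (-0.1853, -0.0046, 0.9827), i.e. latitude 79.32°, longitude -178.57°.

79.32°, -178.57°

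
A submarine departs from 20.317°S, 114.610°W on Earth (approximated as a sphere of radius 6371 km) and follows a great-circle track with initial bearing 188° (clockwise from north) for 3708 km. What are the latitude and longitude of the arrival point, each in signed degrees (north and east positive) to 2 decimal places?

-53.18°, -121.94°

Angular distance δ = d/R = 3708/6371 = 0.58201 rad; initial bearing θ = 3.2812 rad.
sin φ₂ = sin φ₁ cos δ + cos φ₁ sin δ cos θ = (-0.3472)(0.8354) + (0.9378)(0.5497)(-0.9903) = -0.8005, so φ₂ = -53.18°.
Δλ = atan2(sin θ sin δ cos φ₁, cos δ − sin φ₁ sin φ₂) = atan2(-0.0717, 0.5574) = -7.334°.
λ₂ = -114.610° − 7.334° = -121.94°.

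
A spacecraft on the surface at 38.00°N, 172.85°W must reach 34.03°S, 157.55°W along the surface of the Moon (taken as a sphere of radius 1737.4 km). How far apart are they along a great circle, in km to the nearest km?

In radians: φ₁ = 0.6632, φ₂ = -0.5939, Δλ = 15.300° = 0.2670 rad.
cos c = sin φ₁ sin φ₂ + cos φ₁ cos φ₂ cos Δλ = (0.6157)(-0.5596) + (0.7880)(0.8287)(0.9646) = 0.28537,
so c = arccos(0.28537) = 1.28140 rad.
Distance = R·c = 1737.4 × 1.2814 ≈ 2226 km.

2226 km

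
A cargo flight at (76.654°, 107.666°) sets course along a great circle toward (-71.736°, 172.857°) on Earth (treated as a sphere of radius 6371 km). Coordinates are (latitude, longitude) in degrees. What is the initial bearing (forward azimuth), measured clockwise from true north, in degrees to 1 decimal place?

140.7°

With φ₁ = 1.3379, φ₂ = -1.2520, Δλ = 1.1378 rad, the forward-azimuth formula gives
θ = atan2( sin Δλ cos φ₂ , cos φ₁ sin φ₂ − sin φ₁ cos φ₂ cos Δλ ) = atan2(0.2845, -0.3472) = 140.67°.
So the initial bearing is 140.7°.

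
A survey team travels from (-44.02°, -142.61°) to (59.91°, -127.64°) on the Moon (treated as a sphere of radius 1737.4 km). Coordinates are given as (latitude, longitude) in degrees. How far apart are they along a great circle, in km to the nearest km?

3173 km

In radians: φ₁ = -0.7683, φ₂ = 1.0456, Δλ = 14.970° = 0.2613 rad.
cos c = sin φ₁ sin φ₂ + cos φ₁ cos φ₂ cos Δλ = (-0.6949)(0.8652) + (0.7191)(0.5014)(0.9661) = -0.25297,
so c = arccos(-0.25297) = 1.82655 rad.
Distance = R·c = 1737.4 × 1.8265 ≈ 3173 km.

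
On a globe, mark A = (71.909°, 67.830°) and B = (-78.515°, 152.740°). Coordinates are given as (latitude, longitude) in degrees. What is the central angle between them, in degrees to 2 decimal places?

157.83°

In radians: φ₁ = 1.2550, φ₂ = -1.3703, Δλ = 84.910° = 1.4820 rad.
Haversine: a = sin²(Δφ/2) + cos φ₁ cos φ₂ sin²(Δλ/2) = 0.9349 + (0.3105)(0.1991)(0.4556) = 0.96302.
Central angle c = 2·arcsin(√a) = 2.75459 rad.
So the angular separation is 157.83°.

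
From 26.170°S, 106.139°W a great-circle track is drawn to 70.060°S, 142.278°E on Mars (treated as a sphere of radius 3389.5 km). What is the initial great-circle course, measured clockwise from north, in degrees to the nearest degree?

With φ₁ = -0.4568, φ₂ = -1.2228, Δλ = -1.9475 rad, the forward-azimuth formula gives
θ = atan2( sin Δλ cos φ₂ , cos φ₁ sin φ₂ − sin φ₁ cos φ₂ cos Δλ ) = atan2(-0.3171, -0.8990) = -160.57°.
Adding 360° brings this into [0°, 360°): 199°.

199°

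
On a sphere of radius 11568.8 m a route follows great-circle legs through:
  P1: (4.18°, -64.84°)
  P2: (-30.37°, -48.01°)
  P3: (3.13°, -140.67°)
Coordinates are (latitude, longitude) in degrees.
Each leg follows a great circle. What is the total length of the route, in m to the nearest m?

26651 m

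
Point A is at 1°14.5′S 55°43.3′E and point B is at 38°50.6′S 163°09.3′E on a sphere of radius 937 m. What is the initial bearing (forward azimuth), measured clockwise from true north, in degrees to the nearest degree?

130°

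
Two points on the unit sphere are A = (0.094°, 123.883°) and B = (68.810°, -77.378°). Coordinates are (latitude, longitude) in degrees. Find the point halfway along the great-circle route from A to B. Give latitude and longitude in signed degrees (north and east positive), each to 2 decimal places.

The central angle between A and B is δ = 1.9128 rad.
With f = 0.5, the slerp weights are sin((1−f)δ)/sin δ = 0.8673 and sin(fδ)/sin δ = 0.8673.
Weighted sum of the unit vectors: (0.8673)·(-0.5575,0.8302,0.0016) + (0.8673)·(0.0790,-0.3527,0.9324) = (-0.4150, 0.4141, 0.8101).
Converting back: φ = atan2(z, √(x²+y²)) = 54.11°, λ = atan2(y, x) = 135.06°.

54.11°, 135.06°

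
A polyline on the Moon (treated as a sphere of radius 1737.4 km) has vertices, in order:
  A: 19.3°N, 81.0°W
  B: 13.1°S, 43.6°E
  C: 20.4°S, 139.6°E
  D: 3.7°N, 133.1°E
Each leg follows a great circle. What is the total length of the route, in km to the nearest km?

7354 km

Leg A→B: central angle 2.2104 rad, distance 3840.4 km.
Leg B→C: central angle 1.5872 rad, distance 2757.6 km.
Leg C→D: central angle 0.4351 rad, distance 756.0 km.
Total: 3840.4 + 2757.6 + 756.0 ≈ 7354 km.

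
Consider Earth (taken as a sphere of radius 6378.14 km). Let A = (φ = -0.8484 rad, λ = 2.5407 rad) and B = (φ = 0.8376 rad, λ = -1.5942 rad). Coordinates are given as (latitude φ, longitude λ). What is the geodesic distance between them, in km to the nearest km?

15923 km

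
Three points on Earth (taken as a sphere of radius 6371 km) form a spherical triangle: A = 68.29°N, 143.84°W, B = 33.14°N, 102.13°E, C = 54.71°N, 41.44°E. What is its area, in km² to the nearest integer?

18696445 km²

Side lengths (central angles): a = 0.8189, b = 0.9938, c = 1.1791 rad; semiperimeter s = 1.4959.
By l'Huilier's theorem, tan(E/4) = √[tan(s/2) tan((s−a)/2) tan((s−b)/2) tan((s−c)/2)], giving spherical excess E = 0.4606 rad.
Area = E·R² = 0.4606 × (6371)² ≈ 18696445 km².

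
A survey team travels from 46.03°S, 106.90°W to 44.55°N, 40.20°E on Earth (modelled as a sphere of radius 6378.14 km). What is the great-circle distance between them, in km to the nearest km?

In radians: φ₁ = -0.8034, φ₂ = 0.7775, Δλ = 147.100° = 2.5674 rad.
cos c = sin φ₁ sin φ₂ + cos φ₁ cos φ₂ cos Δλ = (-0.7197)(0.7015) + (0.6943)(0.7126)(-0.8396) = -0.92031,
so c = arccos(-0.92031) = 2.73968 rad.
Distance = R·c = 6378.14 × 2.7397 ≈ 17474 km.

17474 km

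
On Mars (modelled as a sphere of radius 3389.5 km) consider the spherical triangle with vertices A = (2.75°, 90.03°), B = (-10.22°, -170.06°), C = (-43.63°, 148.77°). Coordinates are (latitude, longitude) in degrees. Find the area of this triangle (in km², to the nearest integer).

Side lengths (central angles): a = 0.8518, b = 1.2217, c = 1.7494 rad; semiperimeter s = 1.9115.
By l'Huilier's theorem, tan(E/4) = √[tan(s/2) tan((s−a)/2) tan((s−b)/2) tan((s−c)/2)], giving spherical excess E = 0.6170 rad.
Area = E·R² = 0.6170 × (3389.5)² ≈ 7089058 km².

7089058 km²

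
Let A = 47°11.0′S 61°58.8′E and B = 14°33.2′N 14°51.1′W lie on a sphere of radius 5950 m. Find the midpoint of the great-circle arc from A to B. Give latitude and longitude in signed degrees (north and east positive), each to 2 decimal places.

Central angle δ = 1.6053 rad. Interpolating on the sphere with fraction f = 0.5:
P = [sin((1−f)δ)·A + sin(fδ)·B] / sin δ = 0.7196·A + 0.7196·B in Cartesian coordinates,
giving P = (0.9030, 0.2532, -0.3470), i.e. latitude -20.31°, longitude 15.66°.

-20.31°, 15.66°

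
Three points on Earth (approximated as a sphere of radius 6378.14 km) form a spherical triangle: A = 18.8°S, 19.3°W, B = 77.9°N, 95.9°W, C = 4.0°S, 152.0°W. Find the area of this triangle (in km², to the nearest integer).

Side lengths (central angles): a = 1.5224, b = 2.2369, c = 1.8433 rad; semiperimeter s = 2.8013.
By l'Huilier's theorem, tan(E/4) = √[tan(s/2) tan((s−a)/2) tan((s−b)/2) tan((s−c)/2)], giving spherical excess E = 2.7166 rad.
Area = E·R² = 2.7166 × (6378.14)² ≈ 110514567 km².

110514567 km²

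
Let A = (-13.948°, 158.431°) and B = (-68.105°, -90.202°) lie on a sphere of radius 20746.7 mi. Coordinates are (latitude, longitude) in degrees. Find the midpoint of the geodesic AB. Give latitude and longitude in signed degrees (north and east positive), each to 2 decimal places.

Central angle δ = 1.4789 rad. Interpolating on the sphere with fraction f = 0.5:
P = [sin((1−f)δ)·A + sin(fδ)·B] / sin δ = 0.6767·A + 0.6767·B in Cartesian coordinates,
giving P = (-0.6117, -0.0109, -0.7910), i.e. latitude -52.28°, longitude -178.98°.

-52.28°, -178.98°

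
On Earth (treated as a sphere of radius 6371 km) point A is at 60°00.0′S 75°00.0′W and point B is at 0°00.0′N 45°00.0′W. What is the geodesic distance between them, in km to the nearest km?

7154 km

With latitudes φ₁ = -60.000°, φ₂ = 0.000° and longitude difference Δλ = 30.000°:
Haversine: a = sin²(Δφ/2) + cos φ₁ cos φ₂ sin²(Δλ/2) = 0.2500 + (0.5000)(1.0000)(0.0670) = 0.28349.
Central angle c = 2·arcsin(√a) = 1.12296 rad.
Distance = R·c = 6371 × 1.1230 ≈ 7154 km.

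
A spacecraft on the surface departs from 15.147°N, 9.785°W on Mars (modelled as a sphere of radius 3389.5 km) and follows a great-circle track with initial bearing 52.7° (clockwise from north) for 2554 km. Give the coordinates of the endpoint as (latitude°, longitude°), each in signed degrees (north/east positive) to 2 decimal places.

Angular distance δ = d/R = 2554/3389.5 = 0.75350 rad; initial bearing θ = 0.9198 rad.
sin φ₂ = sin φ₁ cos δ + cos φ₁ sin δ cos θ = (0.2613)(0.7293) + (0.9653)(0.6842)(0.6060) = 0.5908, so φ₂ = 36.21°.
Δλ = atan2(sin θ sin δ cos φ₁, cos δ − sin φ₁ sin φ₂) = atan2(0.5254, 0.5749) = 42.420°.
λ₂ = -9.785° + 42.420° = 32.64°.

36.21°, 32.64°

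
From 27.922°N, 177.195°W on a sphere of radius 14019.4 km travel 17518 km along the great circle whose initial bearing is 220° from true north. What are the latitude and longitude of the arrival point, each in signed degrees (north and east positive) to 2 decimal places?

-29.63°, 138.25°

Angular distance δ = d/R = 17518/14019.4 = 1.24955 rad; initial bearing θ = 3.8397 rad.
sin φ₂ = sin φ₁ cos δ + cos φ₁ sin δ cos θ = (0.4683)(0.3157) + (0.8836)(0.9488)(-0.7660) = -0.4944, so φ₂ = -29.63°.
Δλ = atan2(sin θ sin δ cos φ₁, cos δ − sin φ₁ sin φ₂) = atan2(-0.5389, 0.5473) = -44.560°.
λ₂ = -177.195° − 44.560° = -221.75° → 138.25° after wrapping to (−180°, 180°].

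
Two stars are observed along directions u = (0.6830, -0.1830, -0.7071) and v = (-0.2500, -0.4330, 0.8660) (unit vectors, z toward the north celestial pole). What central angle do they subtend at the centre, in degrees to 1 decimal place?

134.7°

u·v = -0.7039; |u| = 1.0000, |v| = 1.0000.
cos θ = (u·v)/(|u||v|) = -0.7039, so θ = 134.7°.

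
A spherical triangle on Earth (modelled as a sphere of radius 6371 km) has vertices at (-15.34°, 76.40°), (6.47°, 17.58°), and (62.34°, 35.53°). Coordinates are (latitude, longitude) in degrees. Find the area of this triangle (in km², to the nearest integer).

27074232 km²

Side lengths (central angles): a = 1.0020, b = 1.4664, c = 1.0857 rad; semiperimeter s = 1.7770.
By l'Huilier's theorem, tan(E/4) = √[tan(s/2) tan((s−a)/2) tan((s−b)/2) tan((s−c)/2)], giving spherical excess E = 0.6670 rad.
Area = E·R² = 0.6670 × (6371)² ≈ 27074232 km².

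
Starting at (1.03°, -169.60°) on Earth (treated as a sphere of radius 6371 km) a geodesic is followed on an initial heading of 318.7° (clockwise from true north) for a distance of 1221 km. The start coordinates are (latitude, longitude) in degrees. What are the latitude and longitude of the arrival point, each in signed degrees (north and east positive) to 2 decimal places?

9.25°, -176.92°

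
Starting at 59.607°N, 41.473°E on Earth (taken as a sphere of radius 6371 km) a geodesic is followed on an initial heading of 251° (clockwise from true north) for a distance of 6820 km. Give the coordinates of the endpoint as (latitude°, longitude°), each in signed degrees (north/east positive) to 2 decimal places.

Angular distance δ = d/R = 6820/6371 = 1.07048 rad; initial bearing θ = 4.3808 rad.
sin φ₂ = sin φ₁ cos δ + cos φ₁ sin δ cos θ = (0.8626)(0.4797) + (0.5059)(0.8774)(-0.3256) = 0.2693, so φ₂ = 15.62°.
Δλ = atan2(sin θ sin δ cos φ₁, cos δ − sin φ₁ sin φ₂) = atan2(-0.4197, 0.2475) = -59.479°.
λ₂ = 41.473° − 59.479° = -18.01°.

15.62°, -18.01°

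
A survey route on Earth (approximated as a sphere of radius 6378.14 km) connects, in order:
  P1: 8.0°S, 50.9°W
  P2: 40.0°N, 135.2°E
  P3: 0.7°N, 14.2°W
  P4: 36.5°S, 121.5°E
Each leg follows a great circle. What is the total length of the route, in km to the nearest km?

44953 km

Leg P1→P2: central angle 2.5750 rad, distance 16423.9 km.
Leg P2→P3: central angle 2.2803 rad, distance 14544.1 km.
Leg P3→P4: central angle 2.1926 rad, distance 13985.0 km.
Total: 16423.9 + 14544.1 + 13985.0 ≈ 44953 km.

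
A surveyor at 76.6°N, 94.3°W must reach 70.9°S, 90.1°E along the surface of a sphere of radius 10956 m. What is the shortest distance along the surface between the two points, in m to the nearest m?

With latitudes φ₁ = 76.600°, φ₂ = -70.900° and longitude difference Δλ = -175.600°:
cos c = sin φ₁ sin φ₂ + cos φ₁ cos φ₂ cos Δλ = (0.9728)(-0.9449) + (0.2317)(0.3272)(-0.9971) = -0.99483,
so c = arccos(-0.99483) = 3.03988 rad.
Distance = R·c = 10956 × 3.0399 ≈ 33305 m.

33305 m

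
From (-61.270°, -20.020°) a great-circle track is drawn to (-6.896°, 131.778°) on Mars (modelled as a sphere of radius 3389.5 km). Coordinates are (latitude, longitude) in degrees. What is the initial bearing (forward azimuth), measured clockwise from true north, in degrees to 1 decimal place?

With φ₁ = -1.0694, φ₂ = -0.1204, Δλ = 2.6494 rad, the forward-azimuth formula gives
θ = atan2( sin Δλ cos φ₂ , cos φ₁ sin φ₂ − sin φ₁ cos φ₂ cos Δλ ) = atan2(0.4692, -0.8249) = 150.37°.
So the initial bearing is 150.4°.

150.4°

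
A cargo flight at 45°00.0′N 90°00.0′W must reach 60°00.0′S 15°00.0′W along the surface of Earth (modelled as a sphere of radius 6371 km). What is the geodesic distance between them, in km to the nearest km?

13498 km

Let φ₁ = 0.7854 rad, φ₂ = -1.0472 rad, and Δλ = 1.3090 rad.
cos c = sin φ₁ sin φ₂ + cos φ₁ cos φ₂ cos Δλ = (0.7071)(-0.8660) + (0.7071)(0.5000)(0.2588) = -0.52087,
so c = arccos(-0.52087) = 2.11866 rad.
Distance = R·c = 6371 × 2.1187 ≈ 13498 km.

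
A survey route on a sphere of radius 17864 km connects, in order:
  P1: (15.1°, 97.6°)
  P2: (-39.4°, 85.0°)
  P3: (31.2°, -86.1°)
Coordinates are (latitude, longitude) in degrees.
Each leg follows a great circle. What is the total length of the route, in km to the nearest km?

70093 km

Leg P1→P2: central angle 0.9731 rad, distance 17383.5 km.
Leg P2→P3: central angle 2.9506 rad, distance 52709.7 km.
Total: 17383.5 + 52709.7 ≈ 70093 km.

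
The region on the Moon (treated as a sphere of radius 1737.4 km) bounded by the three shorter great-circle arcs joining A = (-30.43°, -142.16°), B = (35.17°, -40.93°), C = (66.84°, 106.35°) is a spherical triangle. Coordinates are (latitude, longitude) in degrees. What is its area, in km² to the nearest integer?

Side lengths (central angles): a = 1.3087, b = 2.2017, c = 2.0142 rad; semiperimeter s = 2.7623.
By l'Huilier's theorem, tan(E/4) = √[tan(s/2) tan((s−a)/2) tan((s−b)/2) tan((s−c)/2)], giving spherical excess E = 2.5053 rad.
Area = E·R² = 2.5053 × (1737.4)² ≈ 7562499 km².

7562499 km²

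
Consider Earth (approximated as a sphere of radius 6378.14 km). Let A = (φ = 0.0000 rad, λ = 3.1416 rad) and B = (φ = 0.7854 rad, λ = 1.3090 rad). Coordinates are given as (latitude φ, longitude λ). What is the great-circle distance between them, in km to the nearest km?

11193 km

Let φ₁ = 0.0000 rad, φ₂ = 0.7854 rad, and Δλ = -1.8326 rad.
Haversine: a = sin²(Δφ/2) + cos φ₁ cos φ₂ sin²(Δλ/2) = 0.1464 + (1.0000)(0.7071)(0.6294) = 0.59151.
Central angle c = 2·arcsin(√a) = 1.75485 rad.
Distance = R·c = 6378.14 × 1.7548 ≈ 11193 km.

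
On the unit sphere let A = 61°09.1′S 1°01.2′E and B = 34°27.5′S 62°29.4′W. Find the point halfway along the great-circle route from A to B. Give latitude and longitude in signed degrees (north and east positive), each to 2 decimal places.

The central angle between A and B is δ = 0.8325 rad.
With f = 0.5, the slerp weights are sin((1−f)δ)/sin δ = 0.5467 and sin(fδ)/sin δ = 0.5467.
Weighted sum of the unit vectors: (0.5467)·(0.4824,0.0086,-0.8759) + (0.5467)·(0.3809,-0.7313,-0.5658) = (0.4719, -0.3951, -0.7881).
Converting back: φ = atan2(z, √(x²+y²)) = -52.01°, λ = atan2(y, x) = -39.94°.

-52.01°, -39.94°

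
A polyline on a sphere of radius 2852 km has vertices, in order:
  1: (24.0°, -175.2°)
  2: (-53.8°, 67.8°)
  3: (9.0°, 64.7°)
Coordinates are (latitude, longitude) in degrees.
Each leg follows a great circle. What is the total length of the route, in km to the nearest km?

9349 km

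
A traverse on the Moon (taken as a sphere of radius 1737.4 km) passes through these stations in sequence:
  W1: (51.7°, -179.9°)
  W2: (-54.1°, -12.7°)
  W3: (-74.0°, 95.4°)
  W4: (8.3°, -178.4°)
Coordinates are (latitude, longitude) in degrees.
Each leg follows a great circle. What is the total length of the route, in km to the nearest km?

9464 km

Leg W1→W2: central angle 3.0007 rad, distance 5213.4 km.
Leg W2→W3: central angle 0.7547 rad, distance 1311.3 km.
Leg W3→W4: central angle 1.6918 rad, distance 2939.3 km.
Total: 5213.4 + 1311.3 + 2939.3 ≈ 9464 km.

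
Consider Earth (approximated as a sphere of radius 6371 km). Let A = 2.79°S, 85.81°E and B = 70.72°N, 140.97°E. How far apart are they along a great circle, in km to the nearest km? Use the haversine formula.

9097 km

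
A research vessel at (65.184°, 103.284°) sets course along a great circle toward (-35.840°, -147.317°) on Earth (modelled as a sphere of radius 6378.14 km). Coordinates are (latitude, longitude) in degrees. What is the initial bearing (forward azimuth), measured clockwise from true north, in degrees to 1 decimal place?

Δλ = 109.399° = 1.9094 rad.
y = sin Δλ · cos φ₂ = (0.9432)(0.8107) = 0.7646
x = cos φ₁ sin φ₂ − sin φ₁ cos φ₂ cos Δλ = (0.4197)(-0.5855) − (0.9077)(0.8107)(-0.3321) = -0.0014
θ = atan2(y, x) = 90.10°, so the bearing is 90.1°.

90.1°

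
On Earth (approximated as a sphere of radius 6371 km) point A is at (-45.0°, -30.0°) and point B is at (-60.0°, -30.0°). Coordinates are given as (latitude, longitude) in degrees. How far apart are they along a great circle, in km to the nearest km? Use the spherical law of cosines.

Let φ₁ = -0.7854 rad, φ₂ = -1.0472 rad, and Δλ = 0.0000 rad.
cos c = sin φ₁ sin φ₂ + cos φ₁ cos φ₂ cos Δλ = (-0.7071)(-0.8660) + (0.7071)(0.5000)(1.0000) = 0.96593,
so c = arccos(0.96593) = 0.26180 rad.
Distance = R·c = 6371 × 0.2618 ≈ 1668 km.

1668 km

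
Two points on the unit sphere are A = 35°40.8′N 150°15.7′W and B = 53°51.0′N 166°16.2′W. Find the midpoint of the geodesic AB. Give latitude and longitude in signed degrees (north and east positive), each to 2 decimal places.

45.04°, -156.99°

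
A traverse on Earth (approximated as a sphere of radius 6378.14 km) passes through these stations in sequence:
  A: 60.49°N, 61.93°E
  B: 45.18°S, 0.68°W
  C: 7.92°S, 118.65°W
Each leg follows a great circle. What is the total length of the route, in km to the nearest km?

Leg A→B: central angle 2.0461 rad, distance 13050.1 km.
Leg B→C: central angle 1.8026 rad, distance 11497.0 km.
Total: 13050.1 + 11497.0 ≈ 24547 km.

24547 km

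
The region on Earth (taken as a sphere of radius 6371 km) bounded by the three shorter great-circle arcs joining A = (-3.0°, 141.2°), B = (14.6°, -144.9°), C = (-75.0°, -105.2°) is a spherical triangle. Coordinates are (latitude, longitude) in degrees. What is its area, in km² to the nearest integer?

Side lengths (central angles): a = 1.6216, b = 1.6237, c = 1.3132 rad; semiperimeter s = 2.2792.
By l'Huilier's theorem, tan(E/4) = √[tan(s/2) tan((s−a)/2) tan((s−b)/2) tan((s−c)/2)], giving spherical excess E = 1.3953 rad.
Area = E·R² = 1.3953 × (6371)² ≈ 56633658 km².

56633658 km²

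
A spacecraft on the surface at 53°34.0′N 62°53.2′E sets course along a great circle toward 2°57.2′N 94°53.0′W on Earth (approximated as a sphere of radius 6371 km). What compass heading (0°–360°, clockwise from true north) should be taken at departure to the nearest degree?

334°

Δλ = -157.770° = -2.7536 rad.
y = sin Δλ · cos φ₂ = (-0.3783)(0.9987) = -0.3778
x = cos φ₁ sin φ₂ − sin φ₁ cos φ₂ cos Δλ = (0.5939)(0.0515) − (0.8045)(0.9987)(-0.9257) = 0.7744
θ = atan2(y, x) = -26.01°; adding 360° gives 334°.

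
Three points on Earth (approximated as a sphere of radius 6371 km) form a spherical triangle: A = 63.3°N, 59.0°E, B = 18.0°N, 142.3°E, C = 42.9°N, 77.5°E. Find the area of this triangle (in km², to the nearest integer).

9001315 km²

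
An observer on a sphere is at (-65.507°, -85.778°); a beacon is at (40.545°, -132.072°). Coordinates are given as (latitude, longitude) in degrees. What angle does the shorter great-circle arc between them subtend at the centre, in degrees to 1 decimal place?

112.0°

Let φ₁ = -1.1433 rad, φ₂ = 0.7076 rad, and Δλ = -0.8080 rad.
cos c = sin φ₁ sin φ₂ + cos φ₁ cos φ₂ cos Δλ = (-0.9100)(0.6500) + (0.4146)(0.7599)(0.6910) = -0.37387,
so c = arccos(-0.37387) = 1.95397 rad.
So the angular separation is 112.0°.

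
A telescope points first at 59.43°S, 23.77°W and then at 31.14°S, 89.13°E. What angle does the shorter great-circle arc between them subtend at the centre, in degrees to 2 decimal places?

In radians: φ₁ = -1.0372, φ₂ = -0.5435, Δλ = 112.900° = 1.9705 rad.
cos c = sin φ₁ sin φ₂ + cos φ₁ cos φ₂ cos Δλ = (-0.8610)(-0.5171) + (0.5086)(0.8559)(-0.3891) = 0.27587,
so c = arccos(0.27587) = 1.29131 rad.
So the angular separation is 73.99°.

73.99°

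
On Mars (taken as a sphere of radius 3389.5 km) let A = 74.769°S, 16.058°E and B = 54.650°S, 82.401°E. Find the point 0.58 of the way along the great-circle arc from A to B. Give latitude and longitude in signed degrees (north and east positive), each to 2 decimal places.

-65.94°, 67.40°

The central angle between A and B is δ = 0.5586 rad.
With f = 0.58, the slerp weights are sin((1−f)δ)/sin δ = 0.4386 and sin(fδ)/sin δ = 0.6007.
Weighted sum of the unit vectors: (0.4386)·(0.2525,0.0727,-0.9649) + (0.6007)·(0.0765,0.5735,-0.8156) = (0.1567, 0.3763, -0.9131).
Converting back: φ = atan2(z, √(x²+y²)) = -65.94°, λ = atan2(y, x) = 67.40°.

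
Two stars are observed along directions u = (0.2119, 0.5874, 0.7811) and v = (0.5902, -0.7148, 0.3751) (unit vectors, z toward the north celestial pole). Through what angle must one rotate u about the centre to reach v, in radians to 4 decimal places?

u·v = -0.0018; |u| = 1.0000, |v| = 1.0000.
cos θ = (u·v)/(|u||v|) = -0.0018, so θ = 1.5726 rad.

1.5726 rad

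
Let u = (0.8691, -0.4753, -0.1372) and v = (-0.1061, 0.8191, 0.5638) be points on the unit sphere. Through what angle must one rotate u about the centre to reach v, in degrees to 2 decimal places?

123.98°

u·v = -0.5589; |u| = 1.0000, |v| = 1.0000.
cos θ = (u·v)/(|u||v|) = -0.5588, so θ = 123.98°.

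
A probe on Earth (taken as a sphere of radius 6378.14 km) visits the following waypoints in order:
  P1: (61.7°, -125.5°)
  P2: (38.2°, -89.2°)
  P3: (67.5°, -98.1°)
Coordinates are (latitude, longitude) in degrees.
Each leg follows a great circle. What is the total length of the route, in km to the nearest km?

6910 km

Leg P1→P2: central angle 0.5647 rad, distance 3601.7 km.
Leg P2→P3: central angle 0.5187 rad, distance 3308.5 km.
Total: 3601.7 + 3308.5 ≈ 6910 km.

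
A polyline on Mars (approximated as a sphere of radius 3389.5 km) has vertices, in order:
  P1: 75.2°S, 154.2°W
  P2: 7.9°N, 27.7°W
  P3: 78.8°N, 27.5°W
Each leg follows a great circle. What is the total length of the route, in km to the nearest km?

Leg P1→P2: central angle 1.8581 rad, distance 6298.1 km.
Leg P2→P3: central angle 1.2374 rad, distance 4194.3 km.
Total: 6298.1 + 4194.3 ≈ 10492 km.

10492 km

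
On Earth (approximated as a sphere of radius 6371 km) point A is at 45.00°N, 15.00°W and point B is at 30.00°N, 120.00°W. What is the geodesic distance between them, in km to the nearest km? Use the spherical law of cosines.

In radians: φ₁ = 0.7854, φ₂ = 0.5236, Δλ = -105.000° = -1.8326 rad.
cos c = sin φ₁ sin φ₂ + cos φ₁ cos φ₂ cos Δλ = (0.7071)(0.5000) + (0.7071)(0.8660)(-0.2588) = 0.19506,
so c = arccos(0.19506) = 1.37448 rad.
Distance = R·c = 6371 × 1.3745 ≈ 8757 km.

8757 km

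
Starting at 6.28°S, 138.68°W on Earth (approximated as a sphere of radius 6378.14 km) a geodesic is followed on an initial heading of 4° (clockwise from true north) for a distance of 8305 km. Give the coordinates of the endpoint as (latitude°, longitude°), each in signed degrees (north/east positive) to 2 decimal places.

Angular distance δ = d/R = 8305/6378.14 = 1.30210 rad; initial bearing θ = 0.0698 rad.
sin φ₂ = sin φ₁ cos δ + cos φ₁ sin δ cos θ = (-0.1094)(0.2655) + (0.9940)(0.9641)(0.9976) = 0.9270, so φ₂ = 67.97°.
Δλ = atan2(sin θ sin δ cos φ₁, cos δ − sin φ₁ sin φ₂) = atan2(0.0668, 0.3669) = 10.327°.
λ₂ = -138.680° + 10.327° = -128.35°.

67.97°, -128.35°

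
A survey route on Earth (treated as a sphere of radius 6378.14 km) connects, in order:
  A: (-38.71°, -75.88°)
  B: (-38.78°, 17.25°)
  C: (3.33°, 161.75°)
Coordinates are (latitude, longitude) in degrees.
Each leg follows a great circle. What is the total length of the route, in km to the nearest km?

Leg A→B: central angle 1.2042 rad, distance 7680.3 km.
Leg B→C: central angle 2.3050 rad, distance 14701.3 km.
Total: 7680.3 + 14701.3 ≈ 22382 km.

22382 km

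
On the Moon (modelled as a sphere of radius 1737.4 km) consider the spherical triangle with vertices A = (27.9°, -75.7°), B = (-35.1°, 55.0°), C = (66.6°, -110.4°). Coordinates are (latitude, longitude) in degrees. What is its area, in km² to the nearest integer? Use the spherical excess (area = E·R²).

Side lengths (central angles): a = 2.5721, b = 0.7699, c = 2.4047 rad; semiperimeter s = 2.8733.
By l'Huilier's theorem, tan(E/4) = √[tan(s/2) tan((s−a)/2) tan((s−b)/2) tan((s−c)/2)], giving spherical excess E = 2.4036 rad.
Area = E·R² = 2.4036 × (1737.4)² ≈ 7255466 km².

7255466 km²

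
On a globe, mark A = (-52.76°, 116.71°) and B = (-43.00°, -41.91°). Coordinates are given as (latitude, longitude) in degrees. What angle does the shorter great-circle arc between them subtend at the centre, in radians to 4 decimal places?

1.4396 rad

In radians: φ₁ = -0.9208, φ₂ = -0.7505, Δλ = -158.620° = -2.7684 rad.
Haversine: a = sin²(Δφ/2) + cos φ₁ cos φ₂ sin²(Δλ/2) = 0.0072 + (0.6052)(0.7314)(0.9656) = 0.43459.
Central angle c = 2·arcsin(√a) = 1.43960 rad.
So the angular separation is 1.4396 rad.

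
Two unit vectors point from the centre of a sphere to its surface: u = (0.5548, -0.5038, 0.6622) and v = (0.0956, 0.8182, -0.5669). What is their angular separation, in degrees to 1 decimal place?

u·v = -0.7346; |u| = 1.0001, |v| = 1.0000.
cos θ = (u·v)/(|u||v|) = -0.7345, so θ = 137.3°.

137.3°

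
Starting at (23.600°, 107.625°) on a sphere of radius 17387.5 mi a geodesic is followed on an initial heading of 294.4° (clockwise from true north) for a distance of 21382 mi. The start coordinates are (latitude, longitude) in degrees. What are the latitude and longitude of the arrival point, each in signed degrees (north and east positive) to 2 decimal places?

29.38°, 27.58°

Angular distance δ = d/R = 21382/17387.5 = 1.22973 rad; initial bearing θ = 5.1382 rad.
sin φ₂ = sin φ₁ cos δ + cos φ₁ sin δ cos θ = (0.4003)(0.3345) + (0.9164)(0.9424)(0.4131) = 0.4907, so φ₂ = 29.38°.
Δλ = atan2(sin θ sin δ cos φ₁, cos δ − sin φ₁ sin φ₂) = atan2(-0.7864, 0.1381) = -80.044°.
λ₂ = 107.625° − 80.044° = 27.58°.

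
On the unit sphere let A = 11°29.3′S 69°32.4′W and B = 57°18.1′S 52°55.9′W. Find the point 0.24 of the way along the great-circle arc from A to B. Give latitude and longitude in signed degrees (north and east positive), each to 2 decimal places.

The central angle between A and B is δ = 0.8300 rad.
With f = 0.24, the slerp weights are sin((1−f)δ)/sin δ = 0.7992 and sin(fδ)/sin δ = 0.2682.
Weighted sum of the unit vectors: (0.7992)·(0.3426,-0.9181,-0.1992) + (0.2682)·(0.3256,-0.4310,-0.8415) = (0.3611, -0.8494, -0.3848).
Converting back: φ = atan2(z, √(x²+y²)) = -22.63°, λ = atan2(y, x) = -66.97°.

-22.63°, -66.97°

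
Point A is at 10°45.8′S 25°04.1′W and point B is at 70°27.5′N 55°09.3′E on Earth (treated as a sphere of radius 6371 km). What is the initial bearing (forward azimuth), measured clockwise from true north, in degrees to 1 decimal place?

19.4°

Δλ = 80.223° = 1.4002 rad.
y = sin Δλ · cos φ₂ = (0.9855)(0.3345) = 0.3296
x = cos φ₁ sin φ₂ − sin φ₁ cos φ₂ cos Δλ = (0.9824)(0.9424) − (-0.1868)(0.3345)(0.1698) = 0.9364
θ = atan2(y, x) = 19.39°, so the bearing is 19.4°.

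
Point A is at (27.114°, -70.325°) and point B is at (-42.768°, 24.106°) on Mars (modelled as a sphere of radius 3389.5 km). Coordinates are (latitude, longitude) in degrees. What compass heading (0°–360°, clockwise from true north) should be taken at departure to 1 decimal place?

Δλ = 94.431° = 1.6481 rad.
y = sin Δλ · cos φ₂ = (0.9970)(0.7341) = 0.7319
x = cos φ₁ sin φ₂ − sin φ₁ cos φ₂ cos Δλ = (0.8901)(-0.6790) − (0.4558)(0.7341)(-0.0773) = -0.5786
θ = atan2(y, x) = 128.33°, so the bearing is 128.3°.

128.3°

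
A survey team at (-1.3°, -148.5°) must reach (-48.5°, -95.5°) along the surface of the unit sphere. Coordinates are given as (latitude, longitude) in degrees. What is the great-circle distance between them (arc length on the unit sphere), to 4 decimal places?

1.1421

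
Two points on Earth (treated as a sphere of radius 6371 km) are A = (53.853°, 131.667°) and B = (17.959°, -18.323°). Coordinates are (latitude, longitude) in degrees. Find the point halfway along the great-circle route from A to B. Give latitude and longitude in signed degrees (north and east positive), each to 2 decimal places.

Central angle δ = 1.8100 rad. Interpolating on the sphere with fraction f = 0.5:
P = [sin((1−f)δ)·A + sin(fδ)·B] / sin δ = 0.8095·A + 0.8095·B in Cartesian coordinates,
giving P = (0.4136, 0.1146, 0.9032), i.e. latitude 64.59°, longitude 15.49°.

64.59°, 15.49°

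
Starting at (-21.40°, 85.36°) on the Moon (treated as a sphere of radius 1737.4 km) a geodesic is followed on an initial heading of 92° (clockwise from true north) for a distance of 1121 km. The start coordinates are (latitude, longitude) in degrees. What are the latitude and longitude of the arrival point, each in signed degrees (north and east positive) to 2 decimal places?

Angular distance δ = d/R = 1121/1737.4 = 0.64522 rad; initial bearing θ = 1.6057 rad.
sin φ₂ = sin φ₁ cos δ + cos φ₁ sin δ cos θ = (-0.3649)(0.7990) + (0.9311)(0.6014)(-0.0349) = -0.3111, so φ₂ = -18.12°.
Δλ = atan2(sin θ sin δ cos φ₁, cos δ − sin φ₁ sin φ₂) = atan2(0.5596, 0.6855) = 39.226°.
λ₂ = 85.360° + 39.226° = 124.59°.

-18.12°, 124.59°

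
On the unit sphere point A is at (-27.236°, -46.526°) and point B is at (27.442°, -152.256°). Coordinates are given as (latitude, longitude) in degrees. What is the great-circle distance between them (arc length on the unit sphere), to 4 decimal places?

2.0096

In radians: φ₁ = -0.4754, φ₂ = 0.4790, Δλ = -105.730° = -1.8453 rad.
Haversine: a = sin²(Δφ/2) + cos φ₁ cos φ₂ sin²(Δλ/2) = 0.2109 + (0.8891)(0.8875)(0.6356) = 0.71242.
Central angle c = 2·arcsin(√a) = 2.00958 rad.
On the unit sphere the arc length equals the central angle: 2.0096.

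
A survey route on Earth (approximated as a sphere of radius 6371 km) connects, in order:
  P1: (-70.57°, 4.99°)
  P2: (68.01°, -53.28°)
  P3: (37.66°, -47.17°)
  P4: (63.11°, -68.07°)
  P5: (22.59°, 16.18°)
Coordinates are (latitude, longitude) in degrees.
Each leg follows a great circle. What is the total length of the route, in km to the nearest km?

30062 km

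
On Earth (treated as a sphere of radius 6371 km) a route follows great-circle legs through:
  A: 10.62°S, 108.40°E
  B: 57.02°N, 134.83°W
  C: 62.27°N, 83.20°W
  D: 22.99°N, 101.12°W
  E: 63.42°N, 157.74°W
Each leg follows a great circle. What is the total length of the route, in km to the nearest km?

26146 km

Leg A→B: central angle 1.9775 rad, distance 12598.6 km.
Leg B→C: central angle 0.4516 rad, distance 2877.3 km.
Leg C→D: central angle 0.7178 rad, distance 4572.8 km.
Leg D→E: central angle 0.9571 rad, distance 6097.5 km.
Total: 12598.6 + 2877.3 + 4572.8 + 6097.5 ≈ 26146 km.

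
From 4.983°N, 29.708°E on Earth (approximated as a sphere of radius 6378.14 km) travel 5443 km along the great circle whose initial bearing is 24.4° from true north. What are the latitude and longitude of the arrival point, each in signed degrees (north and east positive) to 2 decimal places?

Angular distance δ = d/R = 5443/6378.14 = 0.85338 rad; initial bearing θ = 0.4259 rad.
sin φ₂ = sin φ₁ cos δ + cos φ₁ sin δ cos θ = (0.0869)(0.6574) + (0.9962)(0.7535)(0.9107) = 0.7407, so φ₂ = 47.79°.
Δλ = atan2(sin θ sin δ cos φ₁, cos δ − sin φ₁ sin φ₂) = atan2(0.3101, 0.5931) = 27.603°.
λ₂ = 29.708° + 27.603° = 57.31°.

47.79°, 57.31°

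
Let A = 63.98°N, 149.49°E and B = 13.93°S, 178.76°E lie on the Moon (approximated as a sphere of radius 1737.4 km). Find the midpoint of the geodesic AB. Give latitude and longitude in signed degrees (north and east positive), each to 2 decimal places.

25.65°, 169.75°

The central angle between A and B is δ = 1.4151 rad.
With f = 0.5, the slerp weights are sin((1−f)δ)/sin δ = 0.6579 and sin(fδ)/sin δ = 0.6579.
Weighted sum of the unit vectors: (0.6579)·(-0.3779,0.2227,0.8986) + (0.6579)·(-0.9704,0.0210,-0.2407) = (-0.8871, 0.1603, 0.4329).
Converting back: φ = atan2(z, √(x²+y²)) = 25.65°, λ = atan2(y, x) = 169.75°.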